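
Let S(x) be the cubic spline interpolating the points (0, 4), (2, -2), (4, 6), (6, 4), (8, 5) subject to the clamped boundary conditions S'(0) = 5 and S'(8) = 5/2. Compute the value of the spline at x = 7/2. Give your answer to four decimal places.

3.7891

Put σ_i = S'' at the i-th knot. Here h = (2, 2, 2, 2) and Δ = (-3, 4, -1, 1/2), so the interior equations h_(i-1)·σ_(i-1) + 2(h_(i-1)+h_i)·σ_i + h_i·σ_(i+1) = 6(Δ_i − Δ_(i-1)) read
  2·σ_0 + 8·σ_1 + 2·σ_2 = 6(Δ_1 - Δ_0) = 42
  2·σ_1 + 8·σ_2 + 2·σ_3 = 6(Δ_2 - Δ_1) = -30
  2·σ_2 + 8·σ_3 + 2·σ_4 = 6(Δ_3 - Δ_2) = 9
Clamped end conditions give two more equations: 2h_0·σ_0 + h_0·σ_1 = 6(Δ_0 - S'(0)) = -48 and h_3·σ_3 + 2h_3·σ_4 = 6(S'(8) - Δ_3) = 12.
Hence σ_0 = -71/4, σ_1 = 23/2, σ_2 = -29/4, σ_3 = 5/2, σ_4 = 7/4.
On [2, 4], S(x) = -2 - 5/4·(x - 2) + 23/4·(x - 2)² - 25/16·(x - 2)³.
With (x - 2) = 3/2: S(7/2) = 485/128.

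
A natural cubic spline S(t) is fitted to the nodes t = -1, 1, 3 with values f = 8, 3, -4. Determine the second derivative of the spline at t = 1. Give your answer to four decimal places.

Put m_i = S'' at the i-th knot. Here h = (2, 2) and Δ = (-5/2, -7/2), so the interior equations h_(i-1)·m_(i-1) + 2(h_(i-1)+h_i)·m_i + h_i·m_(i+1) = 6(Δ_i − Δ_(i-1)) read
  2·m_0 + 8·m_1 + 2·m_2 = 6(Δ_1 - Δ_0) = -6
Natural end conditions: m_0 = m_2 = 0.
Solving: m_0 = 0, m_1 = -3/4, m_2 = 0.

-0.7500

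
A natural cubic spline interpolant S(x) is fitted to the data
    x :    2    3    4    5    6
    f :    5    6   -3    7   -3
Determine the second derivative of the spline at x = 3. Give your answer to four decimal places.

-26.3571

Write σ_i for S''(x_i). With h_i = 1, 1, 1, 1 and divided differences Δ_i = 1, -9, 10, -10, the continuity of S' gives the tridiagonal system
  1·σ_0 + 4·σ_1 + 1·σ_2 = 6(Δ_1 - Δ_0) = -60
  1·σ_1 + 4·σ_2 + 1·σ_3 = 6(Δ_2 - Δ_1) = 114
  1·σ_2 + 4·σ_3 + 1·σ_4 = 6(Δ_3 - Δ_2) = -120
Natural end conditions: σ_0 = σ_4 = 0.
Solving the tridiagonal system: σ_0 = 0, σ_1 = -369/14, σ_2 = 318/7, σ_3 = -579/14, σ_4 = 0.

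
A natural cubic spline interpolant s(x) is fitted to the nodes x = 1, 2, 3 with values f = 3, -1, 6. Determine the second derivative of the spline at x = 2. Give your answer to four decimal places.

16.5000

With M_i denoting the second derivative at x_i, h_i = 1, 1, and Δ_i = (y_(i+1) − y_i)/h_i = -4, 7:
  1·M_0 + 4·M_1 + 1·M_2 = 6(Δ_1 - Δ_0) = 66
Natural end conditions: M_0 = M_2 = 0.
Forward elimination and back-substitution give M_0 = 0, M_1 = 33/2, M_2 = 0.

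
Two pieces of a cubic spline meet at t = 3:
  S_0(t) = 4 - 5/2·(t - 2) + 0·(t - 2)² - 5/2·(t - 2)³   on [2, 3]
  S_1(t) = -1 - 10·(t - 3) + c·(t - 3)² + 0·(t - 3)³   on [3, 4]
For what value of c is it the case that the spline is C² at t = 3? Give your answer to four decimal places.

-7.5000

S_0''(t) = 0 - 15·(t - 2), so S_0''(3) = -15. On the right, S_1''(3) = 2c, so c = -15/2.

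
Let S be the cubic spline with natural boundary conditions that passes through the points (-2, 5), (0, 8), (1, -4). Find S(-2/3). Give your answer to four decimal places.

10.3333

Let m_i = S''(x_i). Step sizes h_i = 2, 1; slopes of the chords Δ_i = (y_(i+1) - y_i)/h_i = 3/2, -12.
  2·m_0 + 6·m_1 + 1·m_2 = 6(Δ_1 - Δ_0) = -81
Natural end conditions: m_0 = m_2 = 0.
Forward elimination and back-substitution give m_0 = 0, m_1 = -27/2, m_2 = 0.
On [-2, 0], S(x) = 5 + 6·(x + 2) + 0·(x + 2)² - 9/8·(x + 2)³.
With (x + 2) = 4/3: S(-2/3) = 31/3.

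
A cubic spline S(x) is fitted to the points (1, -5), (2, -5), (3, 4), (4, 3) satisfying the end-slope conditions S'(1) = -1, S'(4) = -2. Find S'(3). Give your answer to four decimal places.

5.0667

With m_i denoting the second derivative at x_i, h_i = 1, 1, 1, and Δ_i = (y_(i+1) − y_i)/h_i = 0, 9, -1:
  1·m_0 + 4·m_1 + 1·m_2 = 6(Δ_1 - Δ_0) = 54
  1·m_1 + 4·m_2 + 1·m_3 = 6(Δ_2 - Δ_1) = -60
Clamped end conditions give two more equations: 2h_0·m_0 + h_0·m_1 = 6(Δ_0 - S'(1)) = 6 and h_2·m_2 + 2h_2·m_3 = 6(S'(4) - Δ_2) = -6.
Solving: m_0 = -112/15, m_1 = 314/15, m_2 = -334/15, m_3 = 122/15.
On [3, 4], S'(x) = b_2 + 2c_2·(x - 3) + 3d_2·(x - 3)² with b_2 = Δ_2 - h_2(2m_2 + m_3)/6 = 76/15, c_2 = m_2/2 = -167/15, d_2 = (m_3 - m_2)/(6h_2) = 76/15. So S'(3) = 76/15.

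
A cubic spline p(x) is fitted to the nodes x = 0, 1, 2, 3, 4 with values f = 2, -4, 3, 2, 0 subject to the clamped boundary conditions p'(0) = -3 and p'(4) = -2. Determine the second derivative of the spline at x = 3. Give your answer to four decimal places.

4.2143

Let σ_i = p''(x_i). Step sizes h_i = 1, 1, 1, 1; slopes of the chords Δ_i = (y_(i+1) - y_i)/h_i = -6, 7, -1, -2.
  1·σ_0 + 4·σ_1 + 1·σ_2 = 6(Δ_1 - Δ_0) = 78
  1·σ_1 + 4·σ_2 + 1·σ_3 = 6(Δ_2 - Δ_1) = -48
  1·σ_2 + 4·σ_3 + 1·σ_4 = 6(Δ_3 - Δ_2) = -6
Clamped end conditions give two more equations: 2h_0·σ_0 + h_0·σ_1 = 6(Δ_0 - p'(0)) = -18 and h_3·σ_3 + 2h_3·σ_4 = 6(p'(4) - Δ_3) = 0.
Solving: σ_0 = -683/28, σ_1 = 431/14, σ_2 = -83/4, σ_3 = 59/14, σ_4 = -59/28.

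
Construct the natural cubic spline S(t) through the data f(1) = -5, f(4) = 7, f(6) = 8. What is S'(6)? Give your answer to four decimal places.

-0.2000

Write M_i for S''(x_i). With h_i = 3, 2 and divided differences Δ_i = 4, 1/2, the continuity of S' gives the tridiagonal system
  3·M_0 + 10·M_1 + 2·M_2 = 6(Δ_1 - Δ_0) = -21
Natural end conditions: M_0 = M_2 = 0.
Hence M_0 = 0, M_1 = -21/10, M_2 = 0.
On [4, 6], S'(t) = b_1 + 2c_1·(t - 4) + 3d_1·(t - 4)² with b_1 = Δ_1 - h_1(2M_1 + M_2)/6 = 19/10, c_1 = M_1/2 = -21/20, d_1 = (M_2 - M_1)/(6h_1) = 7/40. So S'(6) = -1/5.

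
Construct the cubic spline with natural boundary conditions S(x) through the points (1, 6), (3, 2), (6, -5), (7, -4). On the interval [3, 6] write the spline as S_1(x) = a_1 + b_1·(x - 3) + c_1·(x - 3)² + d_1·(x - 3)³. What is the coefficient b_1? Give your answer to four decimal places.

With m_i denoting the second derivative at x_i, h_i = 2, 3, 1, and Δ_i = (y_(i+1) − y_i)/h_i = -2, -7/3, 1:
  2·m_0 + 10·m_1 + 3·m_2 = 6(Δ_1 - Δ_0) = -2
  3·m_1 + 8·m_2 + 1·m_3 = 6(Δ_2 - Δ_1) = 20
Natural end conditions: m_0 = m_3 = 0.
Hence m_0 = 0, m_1 = -76/71, m_2 = 206/71, m_3 = 0.
On [3, 6], with S_1(x) = a_1 + b_1·(x - 3) + c_1·(x - 3)² + d_1·(x - 3)³: c_1 = m_1/2 = -38/71, d_1 = (m_2 - m_1)/(6h_1) = 47/213, b_1 = Δ_1 - h_1(2m_1 + m_2)/6 = -578/213.

-2.7136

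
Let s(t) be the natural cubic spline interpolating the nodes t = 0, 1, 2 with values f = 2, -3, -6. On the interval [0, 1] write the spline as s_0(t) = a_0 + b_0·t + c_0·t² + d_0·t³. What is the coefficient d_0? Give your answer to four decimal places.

0.5000

Put M_i = s'' at the i-th knot. Here h = (1, 1) and Δ = (-5, -3), so the interior equations h_(i-1)·M_(i-1) + 2(h_(i-1)+h_i)·M_i + h_i·M_(i+1) = 6(Δ_i − Δ_(i-1)) read
  1·M_0 + 4·M_1 + 1·M_2 = 6(Δ_1 - Δ_0) = 12
Natural end conditions: M_0 = M_2 = 0.
Forward elimination and back-substitution give M_0 = 0, M_1 = 3, M_2 = 0.
On [0, 1], with s_0(t) = a_0 + b_0·t + c_0·t² + d_0·t³: c_0 = M_0/2 = 0, d_0 = (M_1 - M_0)/(6h_0) = 1/2, b_0 = Δ_0 - h_0(2M_0 + M_1)/6 = -11/2.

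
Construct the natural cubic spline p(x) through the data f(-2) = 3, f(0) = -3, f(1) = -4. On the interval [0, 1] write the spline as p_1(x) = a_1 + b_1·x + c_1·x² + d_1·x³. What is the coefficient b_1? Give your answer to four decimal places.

-1.6667

Write σ_i for p''(x_i). With h_i = 2, 1 and divided differences Δ_i = -3, -1, the continuity of p' gives the tridiagonal system
  2·σ_0 + 6·σ_1 + 1·σ_2 = 6(Δ_1 - Δ_0) = 12
Natural end conditions: σ_0 = σ_2 = 0.
Solving the tridiagonal system: σ_0 = 0, σ_1 = 2, σ_2 = 0.
On [0, 1], with p_1(x) = a_1 + b_1·x + c_1·x² + d_1·x³: c_1 = σ_1/2 = 1, d_1 = (σ_2 - σ_1)/(6h_1) = -1/3, b_1 = Δ_1 - h_1(2σ_1 + σ_2)/6 = -5/3.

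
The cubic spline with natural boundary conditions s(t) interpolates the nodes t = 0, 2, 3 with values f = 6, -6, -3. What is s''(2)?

Let M_i = s''(x_i). Step sizes h_i = 2, 1; slopes of the chords Δ_i = (y_(i+1) - y_i)/h_i = -6, 3.
  2·M_0 + 6·M_1 + 1·M_2 = 6(Δ_1 - Δ_0) = 54
Natural end conditions: M_0 = M_2 = 0.
Hence M_0 = 0, M_1 = 9, M_2 = 0.

9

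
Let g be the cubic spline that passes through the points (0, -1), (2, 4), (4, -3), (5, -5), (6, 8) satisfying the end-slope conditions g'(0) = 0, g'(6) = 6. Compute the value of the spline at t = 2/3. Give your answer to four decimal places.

0.1587

With M_i denoting the second derivative at x_i, h_i = 2, 2, 1, 1, and Δ_i = (y_(i+1) − y_i)/h_i = 5/2, -7/2, -2, 13:
  2·M_0 + 8·M_1 + 2·M_2 = 6(Δ_1 - Δ_0) = -36
  2·M_1 + 6·M_2 + 1·M_3 = 6(Δ_2 - Δ_1) = 9
  1·M_2 + 4·M_3 + 1·M_4 = 6(Δ_3 - Δ_2) = 90
Clamped end conditions give two more equations: 2h_0·M_0 + h_0·M_1 = 6(Δ_0 - g'(0)) = 15 and h_3·M_3 + 2h_3·M_4 = 6(g'(6) - Δ_3) = -42.
Hence M_0 = 46/7, M_1 = -79/14, M_2 = -2, M_3 = 226/7, M_4 = -260/7.
On [0, 2], g(t) = -1 + 0·t + 23/7·t² - 57/56·t³.
With t = 2/3: g(2/3) = 10/63.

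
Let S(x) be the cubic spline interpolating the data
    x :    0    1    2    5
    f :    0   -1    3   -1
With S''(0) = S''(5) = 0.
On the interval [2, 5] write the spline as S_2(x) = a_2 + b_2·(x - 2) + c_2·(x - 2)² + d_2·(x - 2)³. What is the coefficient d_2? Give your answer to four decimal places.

0.2832

Let σ_i = S''(x_i). Step sizes h_i = 1, 1, 3; slopes of the chords Δ_i = (y_(i+1) - y_i)/h_i = -1, 4, -4/3.
  1·σ_0 + 4·σ_1 + 1·σ_2 = 6(Δ_1 - Δ_0) = 30
  1·σ_1 + 8·σ_2 + 3·σ_3 = 6(Δ_2 - Δ_1) = -32
Natural end conditions: σ_0 = σ_3 = 0.
Solving the tridiagonal system: σ_0 = 0, σ_1 = 272/31, σ_2 = -158/31, σ_3 = 0.
On [2, 5], with S_2(x) = a_2 + b_2·(x - 2) + c_2·(x - 2)² + d_2·(x - 2)³: c_2 = σ_2/2 = -79/31, d_2 = (σ_3 - σ_2)/(6h_2) = 79/279, b_2 = Δ_2 - h_2(2σ_2 + σ_3)/6 = 350/93.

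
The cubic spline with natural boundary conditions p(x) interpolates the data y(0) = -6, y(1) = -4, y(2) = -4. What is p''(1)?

-3

Write m_i for p''(x_i). With h_i = 1, 1 and divided differences Δ_i = 2, 0, the continuity of p' gives the tridiagonal system
  1·m_0 + 4·m_1 + 1·m_2 = 6(Δ_1 - Δ_0) = -12
Natural end conditions: m_0 = m_2 = 0.
Solving the tridiagonal system: m_0 = 0, m_1 = -3, m_2 = 0.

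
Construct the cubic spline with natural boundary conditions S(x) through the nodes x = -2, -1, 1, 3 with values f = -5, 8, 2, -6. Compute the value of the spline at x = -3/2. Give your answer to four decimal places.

2.5739

Let m_i = S''(x_i). Step sizes h_i = 1, 2, 2; slopes of the chords Δ_i = (y_(i+1) - y_i)/h_i = 13, -3, -4.
  1·m_0 + 6·m_1 + 2·m_2 = 6(Δ_1 - Δ_0) = -96
  2·m_1 + 8·m_2 + 2·m_3 = 6(Δ_2 - Δ_1) = -6
Natural end conditions: m_0 = m_3 = 0.
Solving the tridiagonal system: m_0 = 0, m_1 = -189/11, m_2 = 39/11, m_3 = 0.
On [-2, -1], S(x) = -5 + 349/22·(x + 2) + 0·(x + 2)² - 63/22·(x + 2)³.
With (x + 2) = 1/2: S(-3/2) = 453/176.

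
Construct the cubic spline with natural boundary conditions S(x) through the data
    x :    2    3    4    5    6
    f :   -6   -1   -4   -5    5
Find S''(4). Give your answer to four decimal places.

Write m_i for S''(x_i). With h_i = 1, 1, 1, 1 and divided differences Δ_i = 5, -3, -1, 10, the continuity of S' gives the tridiagonal system
  1·m_0 + 4·m_1 + 1·m_2 = 6(Δ_1 - Δ_0) = -48
  1·m_1 + 4·m_2 + 1·m_3 = 6(Δ_2 - Δ_1) = 12
  1·m_2 + 4·m_3 + 1·m_4 = 6(Δ_3 - Δ_2) = 66
Natural end conditions: m_0 = m_4 = 0.
Solving the tridiagonal system: m_0 = 0, m_1 = -351/28, m_2 = 15/7, m_3 = 447/28, m_4 = 0.

2.1429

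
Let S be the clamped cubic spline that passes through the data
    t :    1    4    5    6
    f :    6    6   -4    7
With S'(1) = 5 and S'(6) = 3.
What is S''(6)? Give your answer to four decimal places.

Let M_i = S''(x_i). Step sizes h_i = 3, 1, 1; slopes of the chords Δ_i = (y_(i+1) - y_i)/h_i = 0, -10, 11.
  3·M_0 + 8·M_1 + 1·M_2 = 6(Δ_1 - Δ_0) = -60
  1·M_1 + 4·M_2 + 1·M_3 = 6(Δ_2 - Δ_1) = 126
Clamped end conditions give two more equations: 2h_0·M_0 + h_0·M_1 = 6(Δ_0 - S'(1)) = -30 and h_2·M_2 + 2h_2·M_3 = 6(S'(6) - Δ_2) = -48.
Solving: M_0 = 60/29, M_1 = -410/29, M_2 = 1360/29, M_3 = -1376/29.

-47.4483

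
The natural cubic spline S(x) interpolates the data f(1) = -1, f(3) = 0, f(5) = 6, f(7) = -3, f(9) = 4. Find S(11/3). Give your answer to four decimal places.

With M_i denoting the second derivative at x_i, h_i = 2, 2, 2, 2, and Δ_i = (y_(i+1) − y_i)/h_i = 1/2, 3, -9/2, 7/2:
  2·M_0 + 8·M_1 + 2·M_2 = 6(Δ_1 - Δ_0) = 15
  2·M_1 + 8·M_2 + 2·M_3 = 6(Δ_2 - Δ_1) = -45
  2·M_2 + 8·M_3 + 2·M_4 = 6(Δ_3 - Δ_2) = 48
Natural end conditions: M_0 = M_4 = 0.
Solving the tridiagonal system: M_0 = 0, M_1 = 453/112, M_2 = -243/28, M_3 = 915/112, M_4 = 0.
On [3, 5], S(x) = 0 + 179/56·(x - 3) + 453/224·(x - 3)² - 475/448·(x - 3)³.
With (x - 3) = 2/3: S(11/3) = 2053/756.

2.7156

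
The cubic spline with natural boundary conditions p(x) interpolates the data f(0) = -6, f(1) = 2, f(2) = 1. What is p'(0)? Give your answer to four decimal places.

Write M_i for p''(x_i). With h_i = 1, 1 and divided differences Δ_i = 8, -1, the continuity of p' gives the tridiagonal system
  1·M_0 + 4·M_1 + 1·M_2 = 6(Δ_1 - Δ_0) = -54
Natural end conditions: M_0 = M_2 = 0.
Solving the tridiagonal system: M_0 = 0, M_1 = -27/2, M_2 = 0.
On [0, 1], p'(x) = b_0 + 2c_0·x + 3d_0·x² with b_0 = Δ_0 - h_0(2M_0 + M_1)/6 = 41/4, c_0 = M_0/2 = 0, d_0 = (M_1 - M_0)/(6h_0) = -9/4. So p'(0) = 41/4.

10.2500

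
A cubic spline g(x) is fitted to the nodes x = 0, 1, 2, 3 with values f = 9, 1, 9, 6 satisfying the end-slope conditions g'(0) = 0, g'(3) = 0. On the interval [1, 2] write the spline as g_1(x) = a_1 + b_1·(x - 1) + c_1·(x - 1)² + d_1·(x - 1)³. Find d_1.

-13

Let M_i = g''(x_i). Step sizes h_i = 1, 1, 1; slopes of the chords Δ_i = (y_(i+1) - y_i)/h_i = -8, 8, -3.
  1·M_0 + 4·M_1 + 1·M_2 = 6(Δ_1 - Δ_0) = 96
  1·M_1 + 4·M_2 + 1·M_3 = 6(Δ_2 - Δ_1) = -66
Clamped end conditions give two more equations: 2h_0·M_0 + h_0·M_1 = 6(Δ_0 - g'(0)) = -48 and h_2·M_2 + 2h_2·M_3 = 6(g'(3) - Δ_2) = 18.
Solving the tridiagonal system: M_0 = -46, M_1 = 44, M_2 = -34, M_3 = 26.
On [1, 2], with g_1(x) = a_1 + b_1·(x - 1) + c_1·(x - 1)² + d_1·(x - 1)³: c_1 = M_1/2 = 22, d_1 = (M_2 - M_1)/(6h_1) = -13, b_1 = Δ_1 - h_1(2M_1 + M_2)/6 = -1.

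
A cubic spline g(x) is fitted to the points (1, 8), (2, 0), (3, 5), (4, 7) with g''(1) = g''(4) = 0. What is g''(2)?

22

Let M_i = g''(x_i). Step sizes h_i = 1, 1, 1; slopes of the chords Δ_i = (y_(i+1) - y_i)/h_i = -8, 5, 2.
  1·M_0 + 4·M_1 + 1·M_2 = 6(Δ_1 - Δ_0) = 78
  1·M_1 + 4·M_2 + 1·M_3 = 6(Δ_2 - Δ_1) = -18
Natural end conditions: M_0 = M_3 = 0.
Solving the tridiagonal system: M_0 = 0, M_1 = 22, M_2 = -10, M_3 = 0.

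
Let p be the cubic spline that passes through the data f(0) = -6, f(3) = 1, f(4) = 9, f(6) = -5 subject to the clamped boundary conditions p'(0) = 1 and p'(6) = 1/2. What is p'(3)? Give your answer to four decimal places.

Write M_i for p''(x_i). With h_i = 3, 1, 2 and divided differences Δ_i = 7/3, 8, -7, the continuity of p' gives the tridiagonal system
  3·M_0 + 8·M_1 + 1·M_2 = 6(Δ_1 - Δ_0) = 34
  1·M_1 + 6·M_2 + 2·M_3 = 6(Δ_2 - Δ_1) = -90
Clamped end conditions give two more equations: 2h_0·M_0 + h_0·M_1 = 6(Δ_0 - p'(0)) = 8 and h_2·M_2 + 2h_2·M_3 = 6(p'(6) - Δ_2) = 45.
Solving the tridiagonal system: M_0 = -17/6, M_1 = 25/3, M_2 = -145/6, M_3 = 70/3.
On [3, 4], p'(t) = b_1 + 2c_1·(t - 3) + 3d_1·(t - 3)² with b_1 = Δ_1 - h_1(2M_1 + M_2)/6 = 37/4, c_1 = M_1/2 = 25/6, d_1 = (M_2 - M_1)/(6h_1) = -65/12. So p'(3) = 37/4.

9.2500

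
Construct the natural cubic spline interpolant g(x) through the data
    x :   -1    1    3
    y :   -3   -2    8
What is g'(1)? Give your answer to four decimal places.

Put M_i = g'' at the i-th knot. Here h = (2, 2) and Δ = (1/2, 5), so the interior equations h_(i-1)·M_(i-1) + 2(h_(i-1)+h_i)·M_i + h_i·M_(i+1) = 6(Δ_i − Δ_(i-1)) read
  2·M_0 + 8·M_1 + 2·M_2 = 6(Δ_1 - Δ_0) = 27
Natural end conditions: M_0 = M_2 = 0.
Hence M_0 = 0, M_1 = 27/8, M_2 = 0.
On [1, 3], g'(x) = b_1 + 2c_1·(x - 1) + 3d_1·(x - 1)² with b_1 = Δ_1 - h_1(2M_1 + M_2)/6 = 11/4, c_1 = M_1/2 = 27/16, d_1 = (M_2 - M_1)/(6h_1) = -9/32. So g'(1) = 11/4.

2.7500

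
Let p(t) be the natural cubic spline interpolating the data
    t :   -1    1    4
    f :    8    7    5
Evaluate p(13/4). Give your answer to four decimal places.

5.5352

With m_i denoting the second derivative at x_i, h_i = 2, 3, and Δ_i = (y_(i+1) − y_i)/h_i = -1/2, -2/3:
  2·m_0 + 10·m_1 + 3·m_2 = 6(Δ_1 - Δ_0) = -1
Natural end conditions: m_0 = m_2 = 0.
Forward elimination and back-substitution give m_0 = 0, m_1 = -1/10, m_2 = 0.
On [1, 4], p(t) = 7 - 17/30·(t - 1) - 1/20·(t - 1)² + 1/180·(t - 1)³.
With (t - 1) = 9/4: p(13/4) = 1417/256.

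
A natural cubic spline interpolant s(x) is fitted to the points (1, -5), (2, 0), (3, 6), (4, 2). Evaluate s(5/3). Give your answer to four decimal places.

-2.0123

Put M_i = s'' at the i-th knot. Here h = (1, 1, 1) and Δ = (5, 6, -4), so the interior equations h_(i-1)·M_(i-1) + 2(h_(i-1)+h_i)·M_i + h_i·M_(i+1) = 6(Δ_i − Δ_(i-1)) read
  1·M_0 + 4·M_1 + 1·M_2 = 6(Δ_1 - Δ_0) = 6
  1·M_1 + 4·M_2 + 1·M_3 = 6(Δ_2 - Δ_1) = -60
Natural end conditions: M_0 = M_3 = 0.
Forward elimination and back-substitution give M_0 = 0, M_1 = 28/5, M_2 = -82/5, M_3 = 0.
On [1, 2], s(x) = -5 + 61/15·(x - 1) + 0·(x - 1)² + 14/15·(x - 1)³.
With (x - 1) = 2/3: s(5/3) = -163/81.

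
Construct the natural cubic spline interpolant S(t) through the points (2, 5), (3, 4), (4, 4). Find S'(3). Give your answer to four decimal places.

-0.5000

With m_i denoting the second derivative at x_i, h_i = 1, 1, and Δ_i = (y_(i+1) − y_i)/h_i = -1, 0:
  1·m_0 + 4·m_1 + 1·m_2 = 6(Δ_1 - Δ_0) = 6
Natural end conditions: m_0 = m_2 = 0.
Solving the tridiagonal system: m_0 = 0, m_1 = 3/2, m_2 = 0.
On [3, 4], S'(t) = b_1 + 2c_1·(t - 3) + 3d_1·(t - 3)² with b_1 = Δ_1 - h_1(2m_1 + m_2)/6 = -1/2, c_1 = m_1/2 = 3/4, d_1 = (m_2 - m_1)/(6h_1) = -1/4. So S'(3) = -1/2.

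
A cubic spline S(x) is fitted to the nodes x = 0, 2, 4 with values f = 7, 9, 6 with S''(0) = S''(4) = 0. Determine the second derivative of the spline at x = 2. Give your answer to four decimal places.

-1.8750

With M_i denoting the second derivative at x_i, h_i = 2, 2, and Δ_i = (y_(i+1) − y_i)/h_i = 1, -3/2:
  2·M_0 + 8·M_1 + 2·M_2 = 6(Δ_1 - Δ_0) = -15
Natural end conditions: M_0 = M_2 = 0.
Hence M_0 = 0, M_1 = -15/8, M_2 = 0.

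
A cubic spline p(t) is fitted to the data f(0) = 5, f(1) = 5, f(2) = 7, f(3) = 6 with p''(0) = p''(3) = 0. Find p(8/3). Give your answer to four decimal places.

Write M_i for p''(x_i). With h_i = 1, 1, 1 and divided differences Δ_i = 0, 2, -1, the continuity of p' gives the tridiagonal system
  1·M_0 + 4·M_1 + 1·M_2 = 6(Δ_1 - Δ_0) = 12
  1·M_1 + 4·M_2 + 1·M_3 = 6(Δ_2 - Δ_1) = -18
Natural end conditions: M_0 = M_3 = 0.
Solving: M_0 = 0, M_1 = 22/5, M_2 = -28/5, M_3 = 0.
On [2, 3], p(t) = 7 + 13/15·(t - 2) - 14/5·(t - 2)² + 14/15·(t - 2)³.
With (t - 2) = 2/3: p(8/3) = 2677/405.

6.6099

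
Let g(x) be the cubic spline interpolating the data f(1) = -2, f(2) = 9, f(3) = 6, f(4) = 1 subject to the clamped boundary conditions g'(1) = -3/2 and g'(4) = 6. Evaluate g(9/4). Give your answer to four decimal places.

10.2234

Put σ_i = g'' at the i-th knot. Here h = (1, 1, 1) and Δ = (11, -3, -5), so the interior equations h_(i-1)·σ_(i-1) + 2(h_(i-1)+h_i)·σ_i + h_i·σ_(i+1) = 6(Δ_i − Δ_(i-1)) read
  1·σ_0 + 4·σ_1 + 1·σ_2 = 6(Δ_1 - Δ_0) = -84
  1·σ_1 + 4·σ_2 + 1·σ_3 = 6(Δ_2 - Δ_1) = -12
Clamped end conditions give two more equations: 2h_0·σ_0 + h_0·σ_1 = 6(Δ_0 - g'(1)) = 75 and h_2·σ_2 + 2h_2·σ_3 = 6(g'(4) - Δ_2) = 66.
Solving the tridiagonal system: σ_0 = 272/5, σ_1 = -169/5, σ_2 = -16/5, σ_3 = 173/5.
On [2, 3], g(x) = 9 + 44/5·(x - 2) - 169/10·(x - 2)² + 51/10·(x - 2)³.
With (x - 2) = 1/4: g(9/4) = 6543/640.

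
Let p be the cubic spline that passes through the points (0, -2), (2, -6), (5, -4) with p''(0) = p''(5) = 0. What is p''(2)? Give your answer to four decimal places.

Put M_i = p'' at the i-th knot. Here h = (2, 3) and Δ = (-2, 2/3), so the interior equations h_(i-1)·M_(i-1) + 2(h_(i-1)+h_i)·M_i + h_i·M_(i+1) = 6(Δ_i − Δ_(i-1)) read
  2·M_0 + 10·M_1 + 3·M_2 = 6(Δ_1 - Δ_0) = 16
Natural end conditions: M_0 = M_2 = 0.
Forward elimination and back-substitution give M_0 = 0, M_1 = 8/5, M_2 = 0.

1.6000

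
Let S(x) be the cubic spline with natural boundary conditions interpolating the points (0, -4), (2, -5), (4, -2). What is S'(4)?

Write M_i for S''(x_i). With h_i = 2, 2 and divided differences Δ_i = -1/2, 3/2, the continuity of S' gives the tridiagonal system
  2·M_0 + 8·M_1 + 2·M_2 = 6(Δ_1 - Δ_0) = 12
Natural end conditions: M_0 = M_2 = 0.
Solving the tridiagonal system: M_0 = 0, M_1 = 3/2, M_2 = 0.
On [2, 4], S'(x) = b_1 + 2c_1·(x - 2) + 3d_1·(x - 2)² with b_1 = Δ_1 - h_1(2M_1 + M_2)/6 = 1/2, c_1 = M_1/2 = 3/4, d_1 = (M_2 - M_1)/(6h_1) = -1/8. So S'(4) = 2.

2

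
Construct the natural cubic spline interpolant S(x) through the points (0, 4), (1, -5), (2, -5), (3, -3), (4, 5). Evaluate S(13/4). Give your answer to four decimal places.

-1.5332

Let m_i = S''(x_i). Step sizes h_i = 1, 1, 1, 1; slopes of the chords Δ_i = (y_(i+1) - y_i)/h_i = -9, 0, 2, 8.
  1·m_0 + 4·m_1 + 1·m_2 = 6(Δ_1 - Δ_0) = 54
  1·m_1 + 4·m_2 + 1·m_3 = 6(Δ_2 - Δ_1) = 12
  1·m_2 + 4·m_3 + 1·m_4 = 6(Δ_3 - Δ_2) = 36
Natural end conditions: m_0 = m_4 = 0.
Solving the tridiagonal system: m_0 = 0, m_1 = 57/4, m_2 = -3, m_3 = 39/4, m_4 = 0.
On [3, 4], S(x) = -3 + 19/4·(x - 3) + 39/8·(x - 3)² - 13/8·(x - 3)³.
With (x - 3) = 1/4: S(13/4) = -785/512.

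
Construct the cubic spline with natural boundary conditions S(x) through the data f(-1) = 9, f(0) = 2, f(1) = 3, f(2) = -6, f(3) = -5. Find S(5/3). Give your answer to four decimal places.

Put m_i = S'' at the i-th knot. Here h = (1, 1, 1, 1) and Δ = (-7, 1, -9, 1), so the interior equations h_(i-1)·m_(i-1) + 2(h_(i-1)+h_i)·m_i + h_i·m_(i+1) = 6(Δ_i − Δ_(i-1)) read
  1·m_0 + 4·m_1 + 1·m_2 = 6(Δ_1 - Δ_0) = 48
  1·m_1 + 4·m_2 + 1·m_3 = 6(Δ_2 - Δ_1) = -60
  1·m_2 + 4·m_3 + 1·m_4 = 6(Δ_3 - Δ_2) = 60
Natural end conditions: m_0 = m_4 = 0.
Forward elimination and back-substitution give m_0 = 0, m_1 = 255/14, m_2 = -174/7, m_3 = 297/14, m_4 = 0.
On [1, 2], S(x) = 3 - 17/4·(x - 1) - 87/7·(x - 1)² + 215/28·(x - 1)³.
With (x - 1) = 2/3: S(5/3) = -1165/378.

-3.0820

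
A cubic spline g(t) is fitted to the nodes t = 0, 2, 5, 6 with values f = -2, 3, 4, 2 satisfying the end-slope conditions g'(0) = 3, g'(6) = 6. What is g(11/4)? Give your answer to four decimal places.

Write M_i for g''(x_i). With h_i = 2, 3, 1 and divided differences Δ_i = 5/2, 1/3, -2, the continuity of g' gives the tridiagonal system
  2·M_0 + 10·M_1 + 3·M_2 = 6(Δ_1 - Δ_0) = -13
  3·M_1 + 8·M_2 + 1·M_3 = 6(Δ_2 - Δ_1) = -14
Clamped end conditions give two more equations: 2h_0·M_0 + h_0·M_1 = 6(Δ_0 - g'(0)) = -3 and h_2·M_2 + 2h_2·M_3 = 6(g'(6) - Δ_2) = 48.
Forward elimination and back-substitution give M_0 = -77/78, M_1 = 37/78, M_2 = -205/39, M_3 = 2077/78.
On [2, 5], g(t) = 3 + 97/39·(t - 2) + 37/156·(t - 2)² - 149/468·(t - 2)³.
With (t - 2) = 3/4: g(11/4) = 16189/3328.

4.8645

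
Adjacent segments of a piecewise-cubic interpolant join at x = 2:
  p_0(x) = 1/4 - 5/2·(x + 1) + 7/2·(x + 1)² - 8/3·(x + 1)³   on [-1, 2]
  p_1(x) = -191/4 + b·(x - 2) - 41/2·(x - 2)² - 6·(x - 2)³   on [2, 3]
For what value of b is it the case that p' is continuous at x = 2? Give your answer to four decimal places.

p_0'(x) = -5/2 + 7·(x + 1) - 8·(x + 1)², so p_0'(2) = -107/2. On the right, p_1'(2) = b, so b = -107/2.

-53.5000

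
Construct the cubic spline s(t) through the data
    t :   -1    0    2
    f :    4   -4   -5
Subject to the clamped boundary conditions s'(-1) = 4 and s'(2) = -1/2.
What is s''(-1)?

-45

Put σ_i = s'' at the i-th knot. Here h = (1, 2) and Δ = (-8, -1/2), so the interior equations h_(i-1)·σ_(i-1) + 2(h_(i-1)+h_i)·σ_i + h_i·σ_(i+1) = 6(Δ_i − Δ_(i-1)) read
  1·σ_0 + 6·σ_1 + 2·σ_2 = 6(Δ_1 - Δ_0) = 45
Clamped end conditions give two more equations: 2h_0·σ_0 + h_0·σ_1 = 6(Δ_0 - s'(-1)) = -72 and h_1·σ_1 + 2h_1·σ_2 = 6(s'(2) - Δ_1) = 0.
Forward elimination and back-substitution give σ_0 = -45, σ_1 = 18, σ_2 = -9.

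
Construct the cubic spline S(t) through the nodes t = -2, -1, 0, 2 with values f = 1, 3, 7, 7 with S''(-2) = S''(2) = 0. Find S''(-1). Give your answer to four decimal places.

Write m_i for S''(x_i). With h_i = 1, 1, 2 and divided differences Δ_i = 2, 4, 0, the continuity of S' gives the tridiagonal system
  1·m_0 + 4·m_1 + 1·m_2 = 6(Δ_1 - Δ_0) = 12
  1·m_1 + 6·m_2 + 2·m_3 = 6(Δ_2 - Δ_1) = -24
Natural end conditions: m_0 = m_3 = 0.
Solving: m_0 = 0, m_1 = 96/23, m_2 = -108/23, m_3 = 0.

4.1739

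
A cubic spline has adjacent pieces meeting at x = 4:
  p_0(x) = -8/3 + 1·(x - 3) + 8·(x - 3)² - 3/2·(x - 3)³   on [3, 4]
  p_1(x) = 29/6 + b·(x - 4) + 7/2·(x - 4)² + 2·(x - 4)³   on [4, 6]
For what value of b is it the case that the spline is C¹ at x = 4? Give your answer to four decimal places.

12.5000

p_0'(x) = 1 + 16·(x - 3) - 9/2·(x - 3)², so p_0'(4) = 25/2. On the right, p_1'(4) = b, so b = 25/2.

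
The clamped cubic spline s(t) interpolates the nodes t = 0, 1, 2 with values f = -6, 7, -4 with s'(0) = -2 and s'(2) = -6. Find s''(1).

-68

Put m_i = s'' at the i-th knot. Here h = (1, 1) and Δ = (13, -11), so the interior equations h_(i-1)·m_(i-1) + 2(h_(i-1)+h_i)·m_i + h_i·m_(i+1) = 6(Δ_i − Δ_(i-1)) read
  1·m_0 + 4·m_1 + 1·m_2 = 6(Δ_1 - Δ_0) = -144
Clamped end conditions give two more equations: 2h_0·m_0 + h_0·m_1 = 6(Δ_0 - s'(0)) = 90 and h_1·m_1 + 2h_1·m_2 = 6(s'(2) - Δ_1) = 30.
Forward elimination and back-substitution give m_0 = 79, m_1 = -68, m_2 = 49.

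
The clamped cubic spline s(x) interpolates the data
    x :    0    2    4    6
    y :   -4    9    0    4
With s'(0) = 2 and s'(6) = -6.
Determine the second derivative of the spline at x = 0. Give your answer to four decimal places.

14.3333

Write σ_i for s''(x_i). With h_i = 2, 2, 2 and divided differences Δ_i = 13/2, -9/2, 2, the continuity of s' gives the tridiagonal system
  2·σ_0 + 8·σ_1 + 2·σ_2 = 6(Δ_1 - Δ_0) = -66
  2·σ_1 + 8·σ_2 + 2·σ_3 = 6(Δ_2 - Δ_1) = 39
Clamped end conditions give two more equations: 2h_0·σ_0 + h_0·σ_1 = 6(Δ_0 - s'(0)) = 27 and h_2·σ_2 + 2h_2·σ_3 = 6(s'(6) - Δ_2) = -48.
Hence σ_0 = 43/3, σ_1 = -91/6, σ_2 = 40/3, σ_3 = -56/3.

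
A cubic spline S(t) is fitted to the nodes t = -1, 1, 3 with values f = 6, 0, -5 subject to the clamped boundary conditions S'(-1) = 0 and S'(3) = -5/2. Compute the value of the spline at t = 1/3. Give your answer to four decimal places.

With σ_i denoting the second derivative at x_i, h_i = 2, 2, and Δ_i = (y_(i+1) − y_i)/h_i = -3, -5/2:
  2·σ_0 + 8·σ_1 + 2·σ_2 = 6(Δ_1 - Δ_0) = 3
Clamped end conditions give two more equations: 2h_0·σ_0 + h_0·σ_1 = 6(Δ_0 - S'(-1)) = -18 and h_1·σ_1 + 2h_1·σ_2 = 6(S'(3) - Δ_1) = 0.
Forward elimination and back-substitution give σ_0 = -11/2, σ_1 = 2, σ_2 = -1.
On [-1, 1], S(t) = 6 + 0·(t + 1) - 11/4·(t + 1)² + 5/8·(t + 1)³.
With (t + 1) = 4/3: S(1/3) = 70/27.

2.5926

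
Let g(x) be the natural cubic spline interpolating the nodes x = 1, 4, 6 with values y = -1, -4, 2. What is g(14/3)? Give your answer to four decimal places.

With M_i denoting the second derivative at x_i, h_i = 3, 2, and Δ_i = (y_(i+1) − y_i)/h_i = -1, 3:
  3·M_0 + 10·M_1 + 2·M_2 = 6(Δ_1 - Δ_0) = 24
Natural end conditions: M_0 = M_2 = 0.
Solving: M_0 = 0, M_1 = 12/5, M_2 = 0.
On [4, 6], g(x) = -4 + 7/5·(x - 4) + 6/5·(x - 4)² - 1/5·(x - 4)³.
With (x - 4) = 2/3: g(14/3) = -70/27.

-2.5926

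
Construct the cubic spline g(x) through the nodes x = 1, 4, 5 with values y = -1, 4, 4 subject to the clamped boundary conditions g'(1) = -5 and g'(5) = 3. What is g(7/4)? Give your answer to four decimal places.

Let σ_i = g''(x_i). Step sizes h_i = 3, 1; slopes of the chords Δ_i = (y_(i+1) - y_i)/h_i = 5/3, 0.
  3·σ_0 + 8·σ_1 + 1·σ_2 = 6(Δ_1 - Δ_0) = -10
Clamped end conditions give two more equations: 2h_0·σ_0 + h_0·σ_1 = 6(Δ_0 - g'(1)) = 40 and h_1·σ_1 + 2h_1·σ_2 = 6(g'(5) - Δ_1) = 18.
Solving: σ_0 = 119/12, σ_1 = -13/2, σ_2 = 49/4.
On [1, 4], g(x) = -1 - 5·(x - 1) + 119/24·(x - 1)² - 197/216·(x - 1)³.
With (x - 1) = 3/4: g(7/4) = -1201/512.

-2.3457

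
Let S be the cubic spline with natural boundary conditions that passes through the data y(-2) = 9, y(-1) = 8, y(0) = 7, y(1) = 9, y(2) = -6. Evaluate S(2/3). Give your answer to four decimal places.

9.4854

With M_i denoting the second derivative at x_i, h_i = 1, 1, 1, 1, and Δ_i = (y_(i+1) − y_i)/h_i = -1, -1, 2, -15:
  1·M_0 + 4·M_1 + 1·M_2 = 6(Δ_1 - Δ_0) = 0
  1·M_1 + 4·M_2 + 1·M_3 = 6(Δ_2 - Δ_1) = 18
  1·M_2 + 4·M_3 + 1·M_4 = 6(Δ_3 - Δ_2) = -102
Natural end conditions: M_0 = M_4 = 0.
Forward elimination and back-substitution give M_0 = 0, M_1 = -87/28, M_2 = 87/7, M_3 = -801/28, M_4 = 0.
On [0, 1], S(x) = 7 + 21/8·x + 87/14·x² - 383/56·x³.
With x = 2/3: S(2/3) = 7171/756.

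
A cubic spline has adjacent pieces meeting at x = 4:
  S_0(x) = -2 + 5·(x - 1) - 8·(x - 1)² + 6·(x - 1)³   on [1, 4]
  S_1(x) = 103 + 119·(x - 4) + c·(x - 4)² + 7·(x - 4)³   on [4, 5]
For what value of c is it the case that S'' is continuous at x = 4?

46

S_0''(x) = -16 + 36·(x - 1), so S_0''(4) = 92. On the right, S_1''(4) = 2c, so c = 46.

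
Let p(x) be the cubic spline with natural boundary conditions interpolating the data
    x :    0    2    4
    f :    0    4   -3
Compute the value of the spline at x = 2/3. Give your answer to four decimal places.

2.1481

With σ_i denoting the second derivative at x_i, h_i = 2, 2, and Δ_i = (y_(i+1) − y_i)/h_i = 2, -7/2:
  2·σ_0 + 8·σ_1 + 2·σ_2 = 6(Δ_1 - Δ_0) = -33
Natural end conditions: σ_0 = σ_2 = 0.
Solving: σ_0 = 0, σ_1 = -33/8, σ_2 = 0.
On [0, 2], p(x) = 0 + 27/8·x + 0·x² - 11/32·x³.
With x = 2/3: p(2/3) = 58/27.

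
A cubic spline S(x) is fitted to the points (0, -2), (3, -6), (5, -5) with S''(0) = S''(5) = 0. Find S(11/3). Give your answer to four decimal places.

Write M_i for S''(x_i). With h_i = 3, 2 and divided differences Δ_i = -4/3, 1/2, the continuity of S' gives the tridiagonal system
  3·M_0 + 10·M_1 + 2·M_2 = 6(Δ_1 - Δ_0) = 11
Natural end conditions: M_0 = M_2 = 0.
Solving the tridiagonal system: M_0 = 0, M_1 = 11/10, M_2 = 0.
On [3, 5], S(x) = -6 - 7/30·(x - 3) + 11/20·(x - 3)² - 11/120·(x - 3)³.
With (x - 3) = 2/3: S(11/3) = -481/81.

-5.9383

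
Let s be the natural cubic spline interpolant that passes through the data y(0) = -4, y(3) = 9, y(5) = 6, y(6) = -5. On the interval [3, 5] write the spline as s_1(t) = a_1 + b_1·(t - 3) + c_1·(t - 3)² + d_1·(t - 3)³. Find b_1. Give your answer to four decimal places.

2.6190

Write M_i for s''(x_i). With h_i = 3, 2, 1 and divided differences Δ_i = 13/3, -3/2, -11, the continuity of s' gives the tridiagonal system
  3·M_0 + 10·M_1 + 2·M_2 = 6(Δ_1 - Δ_0) = -35
  2·M_1 + 6·M_2 + 1·M_3 = 6(Δ_2 - Δ_1) = -57
Natural end conditions: M_0 = M_3 = 0.
Solving the tridiagonal system: M_0 = 0, M_1 = -12/7, M_2 = -125/14, M_3 = 0.
On [3, 5], with s_1(t) = a_1 + b_1·(t - 3) + c_1·(t - 3)² + d_1·(t - 3)³: c_1 = M_1/2 = -6/7, d_1 = (M_2 - M_1)/(6h_1) = -101/168, b_1 = Δ_1 - h_1(2M_1 + M_2)/6 = 55/21.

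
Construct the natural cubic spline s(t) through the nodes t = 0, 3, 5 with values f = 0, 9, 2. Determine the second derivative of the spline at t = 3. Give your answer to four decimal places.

-3.9000

Let σ_i = s''(x_i). Step sizes h_i = 3, 2; slopes of the chords Δ_i = (y_(i+1) - y_i)/h_i = 3, -7/2.
  3·σ_0 + 10·σ_1 + 2·σ_2 = 6(Δ_1 - Δ_0) = -39
Natural end conditions: σ_0 = σ_2 = 0.
Solving the tridiagonal system: σ_0 = 0, σ_1 = -39/10, σ_2 = 0.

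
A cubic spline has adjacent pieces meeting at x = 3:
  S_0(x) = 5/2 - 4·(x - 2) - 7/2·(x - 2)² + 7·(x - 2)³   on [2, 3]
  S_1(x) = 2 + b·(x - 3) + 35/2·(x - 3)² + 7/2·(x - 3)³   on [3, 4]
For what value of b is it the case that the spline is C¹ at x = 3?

10

S_0'(x) = -4 - 7·(x - 2) + 21·(x - 2)², so S_0'(3) = 10. On the right, S_1'(3) = b, so b = 10.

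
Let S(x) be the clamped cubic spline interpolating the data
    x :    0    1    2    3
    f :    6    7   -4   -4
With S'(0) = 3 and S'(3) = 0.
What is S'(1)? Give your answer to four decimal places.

With M_i denoting the second derivative at x_i, h_i = 1, 1, 1, and Δ_i = (y_(i+1) − y_i)/h_i = 1, -11, 0:
  1·M_0 + 4·M_1 + 1·M_2 = 6(Δ_1 - Δ_0) = -72
  1·M_1 + 4·M_2 + 1·M_3 = 6(Δ_2 - Δ_1) = 66
Clamped end conditions give two more equations: 2h_0·M_0 + h_0·M_1 = 6(Δ_0 - S'(0)) = -12 and h_2·M_2 + 2h_2·M_3 = 6(S'(3) - Δ_2) = 0.
Hence M_0 = 36/5, M_1 = -132/5, M_2 = 132/5, M_3 = -66/5.
On [1, 2], S'(x) = b_1 + 2c_1·(x - 1) + 3d_1·(x - 1)² with b_1 = Δ_1 - h_1(2M_1 + M_2)/6 = -33/5, c_1 = M_1/2 = -66/5, d_1 = (M_2 - M_1)/(6h_1) = 44/5. So S'(1) = -33/5.

-6.6000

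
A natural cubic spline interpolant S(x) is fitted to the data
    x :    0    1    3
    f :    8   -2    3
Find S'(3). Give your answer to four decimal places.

6.6667

Write σ_i for S''(x_i). With h_i = 1, 2 and divided differences Δ_i = -10, 5/2, the continuity of S' gives the tridiagonal system
  1·σ_0 + 6·σ_1 + 2·σ_2 = 6(Δ_1 - Δ_0) = 75
Natural end conditions: σ_0 = σ_2 = 0.
Solving the tridiagonal system: σ_0 = 0, σ_1 = 25/2, σ_2 = 0.
On [1, 3], S'(x) = b_1 + 2c_1·(x - 1) + 3d_1·(x - 1)² with b_1 = Δ_1 - h_1(2σ_1 + σ_2)/6 = -35/6, c_1 = σ_1/2 = 25/4, d_1 = (σ_2 - σ_1)/(6h_1) = -25/24. So S'(3) = 20/3.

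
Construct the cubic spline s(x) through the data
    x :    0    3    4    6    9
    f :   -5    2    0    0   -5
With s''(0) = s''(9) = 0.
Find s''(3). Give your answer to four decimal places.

Let M_i = s''(x_i). Step sizes h_i = 3, 1, 2, 3; slopes of the chords Δ_i = (y_(i+1) - y_i)/h_i = 7/3, -2, 0, -5/3.
  3·M_0 + 8·M_1 + 1·M_2 = 6(Δ_1 - Δ_0) = -26
  1·M_1 + 6·M_2 + 2·M_3 = 6(Δ_2 - Δ_1) = 12
  2·M_2 + 10·M_3 + 3·M_4 = 6(Δ_3 - Δ_2) = -10
Natural end conditions: M_0 = M_4 = 0.
Hence M_0 = 0, M_1 = -266/73, M_2 = 230/73, M_3 = -119/73, M_4 = 0.

-3.6438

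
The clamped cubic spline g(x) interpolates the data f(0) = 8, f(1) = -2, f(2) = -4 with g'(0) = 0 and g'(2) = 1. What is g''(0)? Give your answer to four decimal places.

Put M_i = g'' at the i-th knot. Here h = (1, 1) and Δ = (-10, -2), so the interior equations h_(i-1)·M_(i-1) + 2(h_(i-1)+h_i)·M_i + h_i·M_(i+1) = 6(Δ_i − Δ_(i-1)) read
  1·M_0 + 4·M_1 + 1·M_2 = 6(Δ_1 - Δ_0) = 48
Clamped end conditions give two more equations: 2h_0·M_0 + h_0·M_1 = 6(Δ_0 - g'(0)) = -60 and h_1·M_1 + 2h_1·M_2 = 6(g'(2) - Δ_1) = 18.
Forward elimination and back-substitution give M_0 = -83/2, M_1 = 23, M_2 = -5/2.

-41.5000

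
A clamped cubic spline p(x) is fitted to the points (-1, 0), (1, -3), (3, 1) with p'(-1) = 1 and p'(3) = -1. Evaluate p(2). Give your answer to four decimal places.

With M_i denoting the second derivative at x_i, h_i = 2, 2, and Δ_i = (y_(i+1) − y_i)/h_i = -3/2, 2:
  2·M_0 + 8·M_1 + 2·M_2 = 6(Δ_1 - Δ_0) = 21
Clamped end conditions give two more equations: 2h_0·M_0 + h_0·M_1 = 6(Δ_0 - p'(-1)) = -15 and h_1·M_1 + 2h_1·M_2 = 6(p'(3) - Δ_1) = -18.
Solving the tridiagonal system: M_0 = -55/8, M_1 = 25/4, M_2 = -61/8.
On [1, 3], p(x) = -3 + 3/8·(x - 1) + 25/8·(x - 1)² - 37/32·(x - 1)³.
With (x - 1) = 1: p(2) = -21/32.

-0.6563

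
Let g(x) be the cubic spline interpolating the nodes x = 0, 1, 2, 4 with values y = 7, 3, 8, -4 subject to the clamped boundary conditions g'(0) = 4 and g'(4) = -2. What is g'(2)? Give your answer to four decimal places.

2.6364

Let m_i = g''(x_i). Step sizes h_i = 1, 1, 2; slopes of the chords Δ_i = (y_(i+1) - y_i)/h_i = -4, 5, -6.
  1·m_0 + 4·m_1 + 1·m_2 = 6(Δ_1 - Δ_0) = 54
  1·m_1 + 6·m_2 + 2·m_3 = 6(Δ_2 - Δ_1) = -66
Clamped end conditions give two more equations: 2h_0·m_0 + h_0·m_1 = 6(Δ_0 - g'(0)) = -48 and h_2·m_2 + 2h_2·m_3 = 6(g'(4) - Δ_2) = 24.
Solving the tridiagonal system: m_0 = -420/11, m_1 = 312/11, m_2 = -234/11, m_3 = 183/11.
On [2, 4], g'(x) = b_2 + 2c_2·(x - 2) + 3d_2·(x - 2)² with b_2 = Δ_2 - h_2(2m_2 + m_3)/6 = 29/11, c_2 = m_2/2 = -117/11, d_2 = (m_3 - m_2)/(6h_2) = 139/44. So g'(2) = 29/11.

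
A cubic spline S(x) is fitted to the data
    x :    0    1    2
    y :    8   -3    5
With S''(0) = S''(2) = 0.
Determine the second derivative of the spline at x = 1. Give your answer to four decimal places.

28.5000

Let M_i = S''(x_i). Step sizes h_i = 1, 1; slopes of the chords Δ_i = (y_(i+1) - y_i)/h_i = -11, 8.
  1·M_0 + 4·M_1 + 1·M_2 = 6(Δ_1 - Δ_0) = 114
Natural end conditions: M_0 = M_2 = 0.
Solving: M_0 = 0, M_1 = 57/2, M_2 = 0.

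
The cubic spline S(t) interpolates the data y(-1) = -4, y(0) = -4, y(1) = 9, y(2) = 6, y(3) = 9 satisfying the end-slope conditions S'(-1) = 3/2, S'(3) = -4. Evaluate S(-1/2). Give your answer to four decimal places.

Put σ_i = S'' at the i-th knot. Here h = (1, 1, 1, 1) and Δ = (0, 13, -3, 3), so the interior equations h_(i-1)·σ_(i-1) + 2(h_(i-1)+h_i)·σ_i + h_i·σ_(i+1) = 6(Δ_i − Δ_(i-1)) read
  1·σ_0 + 4·σ_1 + 1·σ_2 = 6(Δ_1 - Δ_0) = 78
  1·σ_1 + 4·σ_2 + 1·σ_3 = 6(Δ_2 - Δ_1) = -96
  1·σ_2 + 4·σ_3 + 1·σ_4 = 6(Δ_3 - Δ_2) = 36
Clamped end conditions give two more equations: 2h_0·σ_0 + h_0·σ_1 = 6(Δ_0 - S'(-1)) = -9 and h_3·σ_3 + 2h_3·σ_4 = 6(S'(3) - Δ_3) = -42.
Solving the tridiagonal system: σ_0 = -1229/56, σ_1 = 977/28, σ_2 = -317/8, σ_3 = 773/28, σ_4 = -1949/56.
On [-1, 0], S(t) = -4 + 3/2·(t + 1) - 1229/112·(t + 1)² + 1061/112·(t + 1)³.
With (t + 1) = 1/2: S(-1/2) = -4309/896.

-4.8092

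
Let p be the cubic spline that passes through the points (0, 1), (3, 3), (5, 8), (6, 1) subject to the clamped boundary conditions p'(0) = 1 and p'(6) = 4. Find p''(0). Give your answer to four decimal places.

-3.2105

Put M_i = p'' at the i-th knot. Here h = (3, 2, 1) and Δ = (2/3, 5/2, -7), so the interior equations h_(i-1)·M_(i-1) + 2(h_(i-1)+h_i)·M_i + h_i·M_(i+1) = 6(Δ_i − Δ_(i-1)) read
  3·M_0 + 10·M_1 + 2·M_2 = 6(Δ_1 - Δ_0) = 11
  2·M_1 + 6·M_2 + 1·M_3 = 6(Δ_2 - Δ_1) = -57
Clamped end conditions give two more equations: 2h_0·M_0 + h_0·M_1 = 6(Δ_0 - p'(0)) = -2 and h_2·M_2 + 2h_2·M_3 = 6(p'(6) - Δ_2) = 66.
Solving: M_0 = -61/19, M_1 = 328/57, M_2 = -1052/57, M_3 = 2407/57.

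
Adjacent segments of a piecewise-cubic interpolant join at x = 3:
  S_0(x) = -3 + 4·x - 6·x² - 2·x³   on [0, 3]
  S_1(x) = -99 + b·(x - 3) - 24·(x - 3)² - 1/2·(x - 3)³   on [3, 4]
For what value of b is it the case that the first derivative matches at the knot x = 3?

S_0'(x) = 4 - 12·x - 6·x², so S_0'(3) = -86. On the right, S_1'(3) = b, so b = -86.

-86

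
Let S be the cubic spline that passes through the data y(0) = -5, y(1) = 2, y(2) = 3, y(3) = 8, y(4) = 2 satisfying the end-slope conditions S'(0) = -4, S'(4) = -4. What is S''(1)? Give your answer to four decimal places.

Put σ_i = S'' at the i-th knot. Here h = (1, 1, 1, 1) and Δ = (7, 1, 5, -6), so the interior equations h_(i-1)·σ_(i-1) + 2(h_(i-1)+h_i)·σ_i + h_i·σ_(i+1) = 6(Δ_i − Δ_(i-1)) read
  1·σ_0 + 4·σ_1 + 1·σ_2 = 6(Δ_1 - Δ_0) = -36
  1·σ_1 + 4·σ_2 + 1·σ_3 = 6(Δ_2 - Δ_1) = 24
  1·σ_2 + 4·σ_3 + 1·σ_4 = 6(Δ_3 - Δ_2) = -66
Clamped end conditions give two more equations: 2h_0·σ_0 + h_0·σ_1 = 6(Δ_0 - S'(0)) = 66 and h_3·σ_3 + 2h_3·σ_4 = 6(S'(4) - Δ_3) = 12.
Solving: σ_0 = 1275/28, σ_1 = -351/14, σ_2 = 75/4, σ_3 = -363/14, σ_4 = 531/28.

-25.0714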